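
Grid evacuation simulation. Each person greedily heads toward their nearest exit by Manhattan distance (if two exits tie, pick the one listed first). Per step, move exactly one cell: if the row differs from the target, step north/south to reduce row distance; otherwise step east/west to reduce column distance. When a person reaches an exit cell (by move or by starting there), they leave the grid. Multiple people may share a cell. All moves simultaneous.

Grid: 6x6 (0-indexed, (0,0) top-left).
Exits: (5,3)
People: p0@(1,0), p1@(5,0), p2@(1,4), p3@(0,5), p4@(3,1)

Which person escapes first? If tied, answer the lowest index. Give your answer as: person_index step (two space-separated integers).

Answer: 1 3

Derivation:
Step 1: p0:(1,0)->(2,0) | p1:(5,0)->(5,1) | p2:(1,4)->(2,4) | p3:(0,5)->(1,5) | p4:(3,1)->(4,1)
Step 2: p0:(2,0)->(3,0) | p1:(5,1)->(5,2) | p2:(2,4)->(3,4) | p3:(1,5)->(2,5) | p4:(4,1)->(5,1)
Step 3: p0:(3,0)->(4,0) | p1:(5,2)->(5,3)->EXIT | p2:(3,4)->(4,4) | p3:(2,5)->(3,5) | p4:(5,1)->(5,2)
Step 4: p0:(4,0)->(5,0) | p1:escaped | p2:(4,4)->(5,4) | p3:(3,5)->(4,5) | p4:(5,2)->(5,3)->EXIT
Step 5: p0:(5,0)->(5,1) | p1:escaped | p2:(5,4)->(5,3)->EXIT | p3:(4,5)->(5,5) | p4:escaped
Step 6: p0:(5,1)->(5,2) | p1:escaped | p2:escaped | p3:(5,5)->(5,4) | p4:escaped
Step 7: p0:(5,2)->(5,3)->EXIT | p1:escaped | p2:escaped | p3:(5,4)->(5,3)->EXIT | p4:escaped
Exit steps: [7, 3, 5, 7, 4]
First to escape: p1 at step 3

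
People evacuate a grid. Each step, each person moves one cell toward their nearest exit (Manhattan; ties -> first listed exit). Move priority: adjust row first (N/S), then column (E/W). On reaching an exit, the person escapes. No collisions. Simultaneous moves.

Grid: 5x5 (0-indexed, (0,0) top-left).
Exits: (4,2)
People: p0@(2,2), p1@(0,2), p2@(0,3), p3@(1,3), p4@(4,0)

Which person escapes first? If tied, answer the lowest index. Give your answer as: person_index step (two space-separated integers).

Step 1: p0:(2,2)->(3,2) | p1:(0,2)->(1,2) | p2:(0,3)->(1,3) | p3:(1,3)->(2,3) | p4:(4,0)->(4,1)
Step 2: p0:(3,2)->(4,2)->EXIT | p1:(1,2)->(2,2) | p2:(1,3)->(2,3) | p3:(2,3)->(3,3) | p4:(4,1)->(4,2)->EXIT
Step 3: p0:escaped | p1:(2,2)->(3,2) | p2:(2,3)->(3,3) | p3:(3,3)->(4,3) | p4:escaped
Step 4: p0:escaped | p1:(3,2)->(4,2)->EXIT | p2:(3,3)->(4,3) | p3:(4,3)->(4,2)->EXIT | p4:escaped
Step 5: p0:escaped | p1:escaped | p2:(4,3)->(4,2)->EXIT | p3:escaped | p4:escaped
Exit steps: [2, 4, 5, 4, 2]
First to escape: p0 at step 2

Answer: 0 2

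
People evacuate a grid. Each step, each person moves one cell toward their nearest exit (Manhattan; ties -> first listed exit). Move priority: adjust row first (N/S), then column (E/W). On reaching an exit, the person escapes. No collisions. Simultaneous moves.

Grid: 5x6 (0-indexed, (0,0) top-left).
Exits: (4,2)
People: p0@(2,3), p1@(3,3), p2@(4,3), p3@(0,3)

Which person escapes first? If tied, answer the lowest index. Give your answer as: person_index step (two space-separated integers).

Answer: 2 1

Derivation:
Step 1: p0:(2,3)->(3,3) | p1:(3,3)->(4,3) | p2:(4,3)->(4,2)->EXIT | p3:(0,3)->(1,3)
Step 2: p0:(3,3)->(4,3) | p1:(4,3)->(4,2)->EXIT | p2:escaped | p3:(1,3)->(2,3)
Step 3: p0:(4,3)->(4,2)->EXIT | p1:escaped | p2:escaped | p3:(2,3)->(3,3)
Step 4: p0:escaped | p1:escaped | p2:escaped | p3:(3,3)->(4,3)
Step 5: p0:escaped | p1:escaped | p2:escaped | p3:(4,3)->(4,2)->EXIT
Exit steps: [3, 2, 1, 5]
First to escape: p2 at step 1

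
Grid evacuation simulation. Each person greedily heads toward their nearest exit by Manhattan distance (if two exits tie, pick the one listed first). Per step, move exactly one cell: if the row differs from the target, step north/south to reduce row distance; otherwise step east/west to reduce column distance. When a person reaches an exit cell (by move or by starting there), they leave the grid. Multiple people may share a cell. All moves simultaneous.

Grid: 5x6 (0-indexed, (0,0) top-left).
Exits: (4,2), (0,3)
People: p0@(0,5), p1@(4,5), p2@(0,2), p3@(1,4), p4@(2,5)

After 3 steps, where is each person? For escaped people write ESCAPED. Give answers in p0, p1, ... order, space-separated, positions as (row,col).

Step 1: p0:(0,5)->(0,4) | p1:(4,5)->(4,4) | p2:(0,2)->(0,3)->EXIT | p3:(1,4)->(0,4) | p4:(2,5)->(1,5)
Step 2: p0:(0,4)->(0,3)->EXIT | p1:(4,4)->(4,3) | p2:escaped | p3:(0,4)->(0,3)->EXIT | p4:(1,5)->(0,5)
Step 3: p0:escaped | p1:(4,3)->(4,2)->EXIT | p2:escaped | p3:escaped | p4:(0,5)->(0,4)

ESCAPED ESCAPED ESCAPED ESCAPED (0,4)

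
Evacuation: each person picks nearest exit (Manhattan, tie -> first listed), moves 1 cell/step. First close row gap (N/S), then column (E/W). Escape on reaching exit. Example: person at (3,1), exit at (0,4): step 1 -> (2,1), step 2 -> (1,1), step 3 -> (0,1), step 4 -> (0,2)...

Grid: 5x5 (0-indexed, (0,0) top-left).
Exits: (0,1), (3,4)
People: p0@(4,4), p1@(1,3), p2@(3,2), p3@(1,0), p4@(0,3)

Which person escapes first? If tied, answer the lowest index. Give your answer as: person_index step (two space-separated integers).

Answer: 0 1

Derivation:
Step 1: p0:(4,4)->(3,4)->EXIT | p1:(1,3)->(0,3) | p2:(3,2)->(3,3) | p3:(1,0)->(0,0) | p4:(0,3)->(0,2)
Step 2: p0:escaped | p1:(0,3)->(0,2) | p2:(3,3)->(3,4)->EXIT | p3:(0,0)->(0,1)->EXIT | p4:(0,2)->(0,1)->EXIT
Step 3: p0:escaped | p1:(0,2)->(0,1)->EXIT | p2:escaped | p3:escaped | p4:escaped
Exit steps: [1, 3, 2, 2, 2]
First to escape: p0 at step 1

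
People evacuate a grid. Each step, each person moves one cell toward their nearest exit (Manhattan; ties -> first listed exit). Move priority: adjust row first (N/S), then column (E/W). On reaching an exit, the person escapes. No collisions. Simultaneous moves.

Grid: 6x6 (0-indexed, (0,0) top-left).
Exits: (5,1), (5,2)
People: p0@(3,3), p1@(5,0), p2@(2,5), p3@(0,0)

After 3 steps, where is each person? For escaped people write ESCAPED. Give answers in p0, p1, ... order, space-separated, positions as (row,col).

Step 1: p0:(3,3)->(4,3) | p1:(5,0)->(5,1)->EXIT | p2:(2,5)->(3,5) | p3:(0,0)->(1,0)
Step 2: p0:(4,3)->(5,3) | p1:escaped | p2:(3,5)->(4,5) | p3:(1,0)->(2,0)
Step 3: p0:(5,3)->(5,2)->EXIT | p1:escaped | p2:(4,5)->(5,5) | p3:(2,0)->(3,0)

ESCAPED ESCAPED (5,5) (3,0)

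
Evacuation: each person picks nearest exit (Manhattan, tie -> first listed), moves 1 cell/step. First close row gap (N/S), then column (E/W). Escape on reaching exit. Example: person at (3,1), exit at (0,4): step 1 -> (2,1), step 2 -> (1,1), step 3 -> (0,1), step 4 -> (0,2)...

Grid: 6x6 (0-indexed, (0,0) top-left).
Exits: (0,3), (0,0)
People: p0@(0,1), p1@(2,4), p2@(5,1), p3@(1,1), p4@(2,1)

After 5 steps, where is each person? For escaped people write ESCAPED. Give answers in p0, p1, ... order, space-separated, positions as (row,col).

Step 1: p0:(0,1)->(0,0)->EXIT | p1:(2,4)->(1,4) | p2:(5,1)->(4,1) | p3:(1,1)->(0,1) | p4:(2,1)->(1,1)
Step 2: p0:escaped | p1:(1,4)->(0,4) | p2:(4,1)->(3,1) | p3:(0,1)->(0,0)->EXIT | p4:(1,1)->(0,1)
Step 3: p0:escaped | p1:(0,4)->(0,3)->EXIT | p2:(3,1)->(2,1) | p3:escaped | p4:(0,1)->(0,0)->EXIT
Step 4: p0:escaped | p1:escaped | p2:(2,1)->(1,1) | p3:escaped | p4:escaped
Step 5: p0:escaped | p1:escaped | p2:(1,1)->(0,1) | p3:escaped | p4:escaped

ESCAPED ESCAPED (0,1) ESCAPED ESCAPED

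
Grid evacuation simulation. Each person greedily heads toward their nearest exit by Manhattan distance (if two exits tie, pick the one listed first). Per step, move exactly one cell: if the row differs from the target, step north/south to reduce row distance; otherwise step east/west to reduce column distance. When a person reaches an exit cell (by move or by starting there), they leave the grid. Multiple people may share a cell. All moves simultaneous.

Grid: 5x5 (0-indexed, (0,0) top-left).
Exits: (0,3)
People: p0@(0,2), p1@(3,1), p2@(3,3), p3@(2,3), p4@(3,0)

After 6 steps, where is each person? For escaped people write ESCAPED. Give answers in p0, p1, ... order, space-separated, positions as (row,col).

Step 1: p0:(0,2)->(0,3)->EXIT | p1:(3,1)->(2,1) | p2:(3,3)->(2,3) | p3:(2,3)->(1,3) | p4:(3,0)->(2,0)
Step 2: p0:escaped | p1:(2,1)->(1,1) | p2:(2,3)->(1,3) | p3:(1,3)->(0,3)->EXIT | p4:(2,0)->(1,0)
Step 3: p0:escaped | p1:(1,1)->(0,1) | p2:(1,3)->(0,3)->EXIT | p3:escaped | p4:(1,0)->(0,0)
Step 4: p0:escaped | p1:(0,1)->(0,2) | p2:escaped | p3:escaped | p4:(0,0)->(0,1)
Step 5: p0:escaped | p1:(0,2)->(0,3)->EXIT | p2:escaped | p3:escaped | p4:(0,1)->(0,2)
Step 6: p0:escaped | p1:escaped | p2:escaped | p3:escaped | p4:(0,2)->(0,3)->EXIT

ESCAPED ESCAPED ESCAPED ESCAPED ESCAPED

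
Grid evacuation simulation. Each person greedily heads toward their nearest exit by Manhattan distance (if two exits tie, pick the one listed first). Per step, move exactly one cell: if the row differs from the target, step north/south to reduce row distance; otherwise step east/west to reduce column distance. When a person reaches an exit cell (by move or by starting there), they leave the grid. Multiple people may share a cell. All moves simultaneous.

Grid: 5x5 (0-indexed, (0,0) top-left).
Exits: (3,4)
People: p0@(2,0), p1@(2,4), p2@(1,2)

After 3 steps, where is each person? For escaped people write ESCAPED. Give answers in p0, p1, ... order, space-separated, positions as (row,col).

Step 1: p0:(2,0)->(3,0) | p1:(2,4)->(3,4)->EXIT | p2:(1,2)->(2,2)
Step 2: p0:(3,0)->(3,1) | p1:escaped | p2:(2,2)->(3,2)
Step 3: p0:(3,1)->(3,2) | p1:escaped | p2:(3,2)->(3,3)

(3,2) ESCAPED (3,3)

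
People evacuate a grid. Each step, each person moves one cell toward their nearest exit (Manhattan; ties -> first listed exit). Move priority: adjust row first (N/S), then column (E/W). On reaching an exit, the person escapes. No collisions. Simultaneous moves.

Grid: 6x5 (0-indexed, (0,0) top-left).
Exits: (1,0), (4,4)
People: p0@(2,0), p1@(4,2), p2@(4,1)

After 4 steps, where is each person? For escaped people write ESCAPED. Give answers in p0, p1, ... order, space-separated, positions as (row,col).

Step 1: p0:(2,0)->(1,0)->EXIT | p1:(4,2)->(4,3) | p2:(4,1)->(4,2)
Step 2: p0:escaped | p1:(4,3)->(4,4)->EXIT | p2:(4,2)->(4,3)
Step 3: p0:escaped | p1:escaped | p2:(4,3)->(4,4)->EXIT

ESCAPED ESCAPED ESCAPED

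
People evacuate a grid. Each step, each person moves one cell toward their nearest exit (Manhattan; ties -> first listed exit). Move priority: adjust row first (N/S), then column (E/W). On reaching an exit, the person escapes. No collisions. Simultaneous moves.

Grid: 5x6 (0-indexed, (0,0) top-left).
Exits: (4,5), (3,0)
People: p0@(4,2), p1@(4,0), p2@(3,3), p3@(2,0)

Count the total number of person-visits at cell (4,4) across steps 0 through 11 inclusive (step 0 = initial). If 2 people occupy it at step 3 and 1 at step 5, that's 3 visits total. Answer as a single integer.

Step 0: p0@(4,2) p1@(4,0) p2@(3,3) p3@(2,0) -> at (4,4): 0 [-], cum=0
Step 1: p0@(4,3) p1@ESC p2@(4,3) p3@ESC -> at (4,4): 0 [-], cum=0
Step 2: p0@(4,4) p1@ESC p2@(4,4) p3@ESC -> at (4,4): 2 [p0,p2], cum=2
Step 3: p0@ESC p1@ESC p2@ESC p3@ESC -> at (4,4): 0 [-], cum=2
Total visits = 2

Answer: 2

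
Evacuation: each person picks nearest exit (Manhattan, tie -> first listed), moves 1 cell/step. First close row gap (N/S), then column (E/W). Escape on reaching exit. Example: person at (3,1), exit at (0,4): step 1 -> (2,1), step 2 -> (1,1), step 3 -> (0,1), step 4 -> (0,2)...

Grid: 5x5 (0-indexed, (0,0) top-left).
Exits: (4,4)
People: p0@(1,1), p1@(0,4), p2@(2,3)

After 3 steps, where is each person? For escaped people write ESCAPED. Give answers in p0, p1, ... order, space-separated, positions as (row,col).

Step 1: p0:(1,1)->(2,1) | p1:(0,4)->(1,4) | p2:(2,3)->(3,3)
Step 2: p0:(2,1)->(3,1) | p1:(1,4)->(2,4) | p2:(3,3)->(4,3)
Step 3: p0:(3,1)->(4,1) | p1:(2,4)->(3,4) | p2:(4,3)->(4,4)->EXIT

(4,1) (3,4) ESCAPED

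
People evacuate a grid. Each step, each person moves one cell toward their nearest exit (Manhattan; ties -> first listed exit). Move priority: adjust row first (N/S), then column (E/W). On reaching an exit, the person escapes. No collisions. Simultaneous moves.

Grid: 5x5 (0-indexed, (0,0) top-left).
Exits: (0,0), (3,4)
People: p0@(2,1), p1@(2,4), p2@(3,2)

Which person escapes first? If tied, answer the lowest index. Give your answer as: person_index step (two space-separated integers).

Step 1: p0:(2,1)->(1,1) | p1:(2,4)->(3,4)->EXIT | p2:(3,2)->(3,3)
Step 2: p0:(1,1)->(0,1) | p1:escaped | p2:(3,3)->(3,4)->EXIT
Step 3: p0:(0,1)->(0,0)->EXIT | p1:escaped | p2:escaped
Exit steps: [3, 1, 2]
First to escape: p1 at step 1

Answer: 1 1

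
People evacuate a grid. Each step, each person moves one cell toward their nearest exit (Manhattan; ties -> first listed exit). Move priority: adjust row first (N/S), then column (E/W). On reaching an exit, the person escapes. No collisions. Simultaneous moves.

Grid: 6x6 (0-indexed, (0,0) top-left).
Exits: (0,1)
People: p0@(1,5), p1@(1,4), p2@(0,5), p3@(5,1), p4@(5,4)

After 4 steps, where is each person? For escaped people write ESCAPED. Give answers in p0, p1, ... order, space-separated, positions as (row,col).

Step 1: p0:(1,5)->(0,5) | p1:(1,4)->(0,4) | p2:(0,5)->(0,4) | p3:(5,1)->(4,1) | p4:(5,4)->(4,4)
Step 2: p0:(0,5)->(0,4) | p1:(0,4)->(0,3) | p2:(0,4)->(0,3) | p3:(4,1)->(3,1) | p4:(4,4)->(3,4)
Step 3: p0:(0,4)->(0,3) | p1:(0,3)->(0,2) | p2:(0,3)->(0,2) | p3:(3,1)->(2,1) | p4:(3,4)->(2,4)
Step 4: p0:(0,3)->(0,2) | p1:(0,2)->(0,1)->EXIT | p2:(0,2)->(0,1)->EXIT | p3:(2,1)->(1,1) | p4:(2,4)->(1,4)

(0,2) ESCAPED ESCAPED (1,1) (1,4)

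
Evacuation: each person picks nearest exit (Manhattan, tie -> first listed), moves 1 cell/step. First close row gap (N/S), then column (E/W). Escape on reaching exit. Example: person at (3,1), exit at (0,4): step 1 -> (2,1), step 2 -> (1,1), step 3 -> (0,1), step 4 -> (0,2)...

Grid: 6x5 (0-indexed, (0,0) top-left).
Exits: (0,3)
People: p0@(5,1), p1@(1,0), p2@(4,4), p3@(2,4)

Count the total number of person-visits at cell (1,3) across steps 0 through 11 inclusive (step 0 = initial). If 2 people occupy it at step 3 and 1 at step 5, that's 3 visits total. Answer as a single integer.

Answer: 0

Derivation:
Step 0: p0@(5,1) p1@(1,0) p2@(4,4) p3@(2,4) -> at (1,3): 0 [-], cum=0
Step 1: p0@(4,1) p1@(0,0) p2@(3,4) p3@(1,4) -> at (1,3): 0 [-], cum=0
Step 2: p0@(3,1) p1@(0,1) p2@(2,4) p3@(0,4) -> at (1,3): 0 [-], cum=0
Step 3: p0@(2,1) p1@(0,2) p2@(1,4) p3@ESC -> at (1,3): 0 [-], cum=0
Step 4: p0@(1,1) p1@ESC p2@(0,4) p3@ESC -> at (1,3): 0 [-], cum=0
Step 5: p0@(0,1) p1@ESC p2@ESC p3@ESC -> at (1,3): 0 [-], cum=0
Step 6: p0@(0,2) p1@ESC p2@ESC p3@ESC -> at (1,3): 0 [-], cum=0
Step 7: p0@ESC p1@ESC p2@ESC p3@ESC -> at (1,3): 0 [-], cum=0
Total visits = 0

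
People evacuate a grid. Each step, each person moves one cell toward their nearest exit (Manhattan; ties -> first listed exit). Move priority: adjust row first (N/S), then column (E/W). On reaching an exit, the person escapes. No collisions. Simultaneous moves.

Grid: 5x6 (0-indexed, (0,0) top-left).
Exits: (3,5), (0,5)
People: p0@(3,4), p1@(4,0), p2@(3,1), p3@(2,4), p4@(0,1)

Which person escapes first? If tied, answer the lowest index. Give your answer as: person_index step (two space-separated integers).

Answer: 0 1

Derivation:
Step 1: p0:(3,4)->(3,5)->EXIT | p1:(4,0)->(3,0) | p2:(3,1)->(3,2) | p3:(2,4)->(3,4) | p4:(0,1)->(0,2)
Step 2: p0:escaped | p1:(3,0)->(3,1) | p2:(3,2)->(3,3) | p3:(3,4)->(3,5)->EXIT | p4:(0,2)->(0,3)
Step 3: p0:escaped | p1:(3,1)->(3,2) | p2:(3,3)->(3,4) | p3:escaped | p4:(0,3)->(0,4)
Step 4: p0:escaped | p1:(3,2)->(3,3) | p2:(3,4)->(3,5)->EXIT | p3:escaped | p4:(0,4)->(0,5)->EXIT
Step 5: p0:escaped | p1:(3,3)->(3,4) | p2:escaped | p3:escaped | p4:escaped
Step 6: p0:escaped | p1:(3,4)->(3,5)->EXIT | p2:escaped | p3:escaped | p4:escaped
Exit steps: [1, 6, 4, 2, 4]
First to escape: p0 at step 1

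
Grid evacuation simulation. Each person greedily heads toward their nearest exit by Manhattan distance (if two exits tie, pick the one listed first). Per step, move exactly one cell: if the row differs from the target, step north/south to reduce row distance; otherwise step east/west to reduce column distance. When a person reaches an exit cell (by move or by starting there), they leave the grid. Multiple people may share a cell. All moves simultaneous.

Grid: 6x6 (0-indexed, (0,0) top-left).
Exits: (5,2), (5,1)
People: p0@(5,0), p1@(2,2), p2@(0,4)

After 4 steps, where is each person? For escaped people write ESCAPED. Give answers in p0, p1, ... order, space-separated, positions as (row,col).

Step 1: p0:(5,0)->(5,1)->EXIT | p1:(2,2)->(3,2) | p2:(0,4)->(1,4)
Step 2: p0:escaped | p1:(3,2)->(4,2) | p2:(1,4)->(2,4)
Step 3: p0:escaped | p1:(4,2)->(5,2)->EXIT | p2:(2,4)->(3,4)
Step 4: p0:escaped | p1:escaped | p2:(3,4)->(4,4)

ESCAPED ESCAPED (4,4)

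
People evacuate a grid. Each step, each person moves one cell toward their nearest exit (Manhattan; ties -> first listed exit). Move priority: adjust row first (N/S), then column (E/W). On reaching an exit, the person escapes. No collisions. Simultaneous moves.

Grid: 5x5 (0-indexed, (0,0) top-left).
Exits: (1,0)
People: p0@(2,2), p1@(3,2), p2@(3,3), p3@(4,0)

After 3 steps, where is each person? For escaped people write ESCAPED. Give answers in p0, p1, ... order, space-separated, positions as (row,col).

Step 1: p0:(2,2)->(1,2) | p1:(3,2)->(2,2) | p2:(3,3)->(2,3) | p3:(4,0)->(3,0)
Step 2: p0:(1,2)->(1,1) | p1:(2,2)->(1,2) | p2:(2,3)->(1,3) | p3:(3,0)->(2,0)
Step 3: p0:(1,1)->(1,0)->EXIT | p1:(1,2)->(1,1) | p2:(1,3)->(1,2) | p3:(2,0)->(1,0)->EXIT

ESCAPED (1,1) (1,2) ESCAPED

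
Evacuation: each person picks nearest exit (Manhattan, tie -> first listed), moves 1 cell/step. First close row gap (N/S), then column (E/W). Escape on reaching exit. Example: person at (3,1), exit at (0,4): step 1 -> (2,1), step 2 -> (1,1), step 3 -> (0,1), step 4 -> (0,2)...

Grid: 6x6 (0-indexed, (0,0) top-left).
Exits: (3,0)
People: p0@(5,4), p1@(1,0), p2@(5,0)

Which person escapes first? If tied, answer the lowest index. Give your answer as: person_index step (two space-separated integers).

Answer: 1 2

Derivation:
Step 1: p0:(5,4)->(4,4) | p1:(1,0)->(2,0) | p2:(5,0)->(4,0)
Step 2: p0:(4,4)->(3,4) | p1:(2,0)->(3,0)->EXIT | p2:(4,0)->(3,0)->EXIT
Step 3: p0:(3,4)->(3,3) | p1:escaped | p2:escaped
Step 4: p0:(3,3)->(3,2) | p1:escaped | p2:escaped
Step 5: p0:(3,2)->(3,1) | p1:escaped | p2:escaped
Step 6: p0:(3,1)->(3,0)->EXIT | p1:escaped | p2:escaped
Exit steps: [6, 2, 2]
First to escape: p1 at step 2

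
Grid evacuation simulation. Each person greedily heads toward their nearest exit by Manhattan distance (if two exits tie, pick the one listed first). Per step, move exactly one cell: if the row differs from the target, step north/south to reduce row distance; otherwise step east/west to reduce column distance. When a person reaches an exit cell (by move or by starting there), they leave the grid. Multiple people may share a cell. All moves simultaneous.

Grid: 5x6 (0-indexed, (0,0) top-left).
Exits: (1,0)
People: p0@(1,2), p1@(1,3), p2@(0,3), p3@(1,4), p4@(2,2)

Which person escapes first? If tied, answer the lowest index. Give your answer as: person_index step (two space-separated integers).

Step 1: p0:(1,2)->(1,1) | p1:(1,3)->(1,2) | p2:(0,3)->(1,3) | p3:(1,4)->(1,3) | p4:(2,2)->(1,2)
Step 2: p0:(1,1)->(1,0)->EXIT | p1:(1,2)->(1,1) | p2:(1,3)->(1,2) | p3:(1,3)->(1,2) | p4:(1,2)->(1,1)
Step 3: p0:escaped | p1:(1,1)->(1,0)->EXIT | p2:(1,2)->(1,1) | p3:(1,2)->(1,1) | p4:(1,1)->(1,0)->EXIT
Step 4: p0:escaped | p1:escaped | p2:(1,1)->(1,0)->EXIT | p3:(1,1)->(1,0)->EXIT | p4:escaped
Exit steps: [2, 3, 4, 4, 3]
First to escape: p0 at step 2

Answer: 0 2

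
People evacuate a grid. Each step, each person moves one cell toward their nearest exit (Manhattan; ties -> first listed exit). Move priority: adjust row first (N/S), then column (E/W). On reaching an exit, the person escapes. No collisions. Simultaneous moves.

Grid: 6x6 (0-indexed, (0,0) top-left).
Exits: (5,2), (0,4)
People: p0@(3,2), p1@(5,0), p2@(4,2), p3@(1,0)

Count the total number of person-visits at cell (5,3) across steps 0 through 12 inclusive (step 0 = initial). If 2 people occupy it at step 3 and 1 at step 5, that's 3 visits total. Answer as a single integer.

Answer: 0

Derivation:
Step 0: p0@(3,2) p1@(5,0) p2@(4,2) p3@(1,0) -> at (5,3): 0 [-], cum=0
Step 1: p0@(4,2) p1@(5,1) p2@ESC p3@(0,0) -> at (5,3): 0 [-], cum=0
Step 2: p0@ESC p1@ESC p2@ESC p3@(0,1) -> at (5,3): 0 [-], cum=0
Step 3: p0@ESC p1@ESC p2@ESC p3@(0,2) -> at (5,3): 0 [-], cum=0
Step 4: p0@ESC p1@ESC p2@ESC p3@(0,3) -> at (5,3): 0 [-], cum=0
Step 5: p0@ESC p1@ESC p2@ESC p3@ESC -> at (5,3): 0 [-], cum=0
Total visits = 0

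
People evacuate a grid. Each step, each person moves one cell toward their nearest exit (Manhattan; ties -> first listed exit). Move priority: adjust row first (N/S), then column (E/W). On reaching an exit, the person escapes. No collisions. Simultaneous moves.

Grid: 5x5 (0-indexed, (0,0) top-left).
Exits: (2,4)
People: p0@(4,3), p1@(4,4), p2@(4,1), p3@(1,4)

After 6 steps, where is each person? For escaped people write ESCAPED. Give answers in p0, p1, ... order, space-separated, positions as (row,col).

Step 1: p0:(4,3)->(3,3) | p1:(4,4)->(3,4) | p2:(4,1)->(3,1) | p3:(1,4)->(2,4)->EXIT
Step 2: p0:(3,3)->(2,3) | p1:(3,4)->(2,4)->EXIT | p2:(3,1)->(2,1) | p3:escaped
Step 3: p0:(2,3)->(2,4)->EXIT | p1:escaped | p2:(2,1)->(2,2) | p3:escaped
Step 4: p0:escaped | p1:escaped | p2:(2,2)->(2,3) | p3:escaped
Step 5: p0:escaped | p1:escaped | p2:(2,3)->(2,4)->EXIT | p3:escaped

ESCAPED ESCAPED ESCAPED ESCAPED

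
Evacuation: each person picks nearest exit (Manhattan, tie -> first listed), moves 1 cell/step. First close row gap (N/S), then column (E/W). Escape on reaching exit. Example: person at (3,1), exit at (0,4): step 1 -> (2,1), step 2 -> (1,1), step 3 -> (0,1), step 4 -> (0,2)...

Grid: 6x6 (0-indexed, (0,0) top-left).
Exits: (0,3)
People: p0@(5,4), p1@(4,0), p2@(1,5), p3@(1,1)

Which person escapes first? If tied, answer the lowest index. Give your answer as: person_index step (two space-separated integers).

Answer: 2 3

Derivation:
Step 1: p0:(5,4)->(4,4) | p1:(4,0)->(3,0) | p2:(1,5)->(0,5) | p3:(1,1)->(0,1)
Step 2: p0:(4,4)->(3,4) | p1:(3,0)->(2,0) | p2:(0,5)->(0,4) | p3:(0,1)->(0,2)
Step 3: p0:(3,4)->(2,4) | p1:(2,0)->(1,0) | p2:(0,4)->(0,3)->EXIT | p3:(0,2)->(0,3)->EXIT
Step 4: p0:(2,4)->(1,4) | p1:(1,0)->(0,0) | p2:escaped | p3:escaped
Step 5: p0:(1,4)->(0,4) | p1:(0,0)->(0,1) | p2:escaped | p3:escaped
Step 6: p0:(0,4)->(0,3)->EXIT | p1:(0,1)->(0,2) | p2:escaped | p3:escaped
Step 7: p0:escaped | p1:(0,2)->(0,3)->EXIT | p2:escaped | p3:escaped
Exit steps: [6, 7, 3, 3]
First to escape: p2 at step 3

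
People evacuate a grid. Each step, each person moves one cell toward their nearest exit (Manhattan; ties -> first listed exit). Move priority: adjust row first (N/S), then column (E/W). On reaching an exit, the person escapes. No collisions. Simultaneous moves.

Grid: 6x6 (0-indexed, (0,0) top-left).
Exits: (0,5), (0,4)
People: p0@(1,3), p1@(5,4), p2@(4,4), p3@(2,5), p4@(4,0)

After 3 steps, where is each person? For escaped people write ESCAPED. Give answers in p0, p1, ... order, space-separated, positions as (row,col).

Step 1: p0:(1,3)->(0,3) | p1:(5,4)->(4,4) | p2:(4,4)->(3,4) | p3:(2,5)->(1,5) | p4:(4,0)->(3,0)
Step 2: p0:(0,3)->(0,4)->EXIT | p1:(4,4)->(3,4) | p2:(3,4)->(2,4) | p3:(1,5)->(0,5)->EXIT | p4:(3,0)->(2,0)
Step 3: p0:escaped | p1:(3,4)->(2,4) | p2:(2,4)->(1,4) | p3:escaped | p4:(2,0)->(1,0)

ESCAPED (2,4) (1,4) ESCAPED (1,0)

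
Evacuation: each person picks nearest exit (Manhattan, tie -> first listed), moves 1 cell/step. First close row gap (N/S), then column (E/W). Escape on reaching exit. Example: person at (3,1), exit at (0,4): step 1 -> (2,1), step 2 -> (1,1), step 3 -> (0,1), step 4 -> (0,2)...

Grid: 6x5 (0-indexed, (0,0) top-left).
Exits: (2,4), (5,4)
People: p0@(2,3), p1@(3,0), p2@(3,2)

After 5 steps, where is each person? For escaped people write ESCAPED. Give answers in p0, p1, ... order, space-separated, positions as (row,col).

Step 1: p0:(2,3)->(2,4)->EXIT | p1:(3,0)->(2,0) | p2:(3,2)->(2,2)
Step 2: p0:escaped | p1:(2,0)->(2,1) | p2:(2,2)->(2,3)
Step 3: p0:escaped | p1:(2,1)->(2,2) | p2:(2,3)->(2,4)->EXIT
Step 4: p0:escaped | p1:(2,2)->(2,3) | p2:escaped
Step 5: p0:escaped | p1:(2,3)->(2,4)->EXIT | p2:escaped

ESCAPED ESCAPED ESCAPED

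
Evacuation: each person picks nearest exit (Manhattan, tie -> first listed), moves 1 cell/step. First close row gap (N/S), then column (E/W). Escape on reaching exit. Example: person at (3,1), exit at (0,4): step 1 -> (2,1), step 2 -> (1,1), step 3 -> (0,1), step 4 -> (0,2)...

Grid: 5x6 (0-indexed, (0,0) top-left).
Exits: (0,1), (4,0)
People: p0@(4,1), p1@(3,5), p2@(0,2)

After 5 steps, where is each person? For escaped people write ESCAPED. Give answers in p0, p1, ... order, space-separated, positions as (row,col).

Step 1: p0:(4,1)->(4,0)->EXIT | p1:(3,5)->(4,5) | p2:(0,2)->(0,1)->EXIT
Step 2: p0:escaped | p1:(4,5)->(4,4) | p2:escaped
Step 3: p0:escaped | p1:(4,4)->(4,3) | p2:escaped
Step 4: p0:escaped | p1:(4,3)->(4,2) | p2:escaped
Step 5: p0:escaped | p1:(4,2)->(4,1) | p2:escaped

ESCAPED (4,1) ESCAPED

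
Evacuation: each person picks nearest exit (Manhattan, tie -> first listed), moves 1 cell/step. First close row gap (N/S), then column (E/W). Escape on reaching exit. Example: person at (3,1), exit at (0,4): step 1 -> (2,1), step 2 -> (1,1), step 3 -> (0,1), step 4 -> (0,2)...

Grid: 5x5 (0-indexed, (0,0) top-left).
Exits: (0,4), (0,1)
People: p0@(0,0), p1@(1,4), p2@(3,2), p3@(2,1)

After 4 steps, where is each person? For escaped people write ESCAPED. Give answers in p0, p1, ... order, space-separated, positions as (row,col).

Step 1: p0:(0,0)->(0,1)->EXIT | p1:(1,4)->(0,4)->EXIT | p2:(3,2)->(2,2) | p3:(2,1)->(1,1)
Step 2: p0:escaped | p1:escaped | p2:(2,2)->(1,2) | p3:(1,1)->(0,1)->EXIT
Step 3: p0:escaped | p1:escaped | p2:(1,2)->(0,2) | p3:escaped
Step 4: p0:escaped | p1:escaped | p2:(0,2)->(0,1)->EXIT | p3:escaped

ESCAPED ESCAPED ESCAPED ESCAPED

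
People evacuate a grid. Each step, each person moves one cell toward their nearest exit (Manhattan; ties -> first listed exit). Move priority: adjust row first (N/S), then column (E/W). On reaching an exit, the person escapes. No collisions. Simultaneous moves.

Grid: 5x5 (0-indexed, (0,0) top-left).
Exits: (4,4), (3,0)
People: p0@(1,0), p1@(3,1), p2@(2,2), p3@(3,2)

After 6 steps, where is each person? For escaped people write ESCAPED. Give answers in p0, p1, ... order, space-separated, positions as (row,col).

Step 1: p0:(1,0)->(2,0) | p1:(3,1)->(3,0)->EXIT | p2:(2,2)->(3,2) | p3:(3,2)->(3,1)
Step 2: p0:(2,0)->(3,0)->EXIT | p1:escaped | p2:(3,2)->(3,1) | p3:(3,1)->(3,0)->EXIT
Step 3: p0:escaped | p1:escaped | p2:(3,1)->(3,0)->EXIT | p3:escaped

ESCAPED ESCAPED ESCAPED ESCAPED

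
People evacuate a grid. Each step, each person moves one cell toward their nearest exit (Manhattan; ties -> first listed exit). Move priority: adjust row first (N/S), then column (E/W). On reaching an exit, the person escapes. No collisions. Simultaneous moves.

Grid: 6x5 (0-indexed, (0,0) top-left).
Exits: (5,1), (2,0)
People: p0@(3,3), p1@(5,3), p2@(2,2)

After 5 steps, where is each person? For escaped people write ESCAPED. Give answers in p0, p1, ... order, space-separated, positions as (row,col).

Step 1: p0:(3,3)->(4,3) | p1:(5,3)->(5,2) | p2:(2,2)->(2,1)
Step 2: p0:(4,3)->(5,3) | p1:(5,2)->(5,1)->EXIT | p2:(2,1)->(2,0)->EXIT
Step 3: p0:(5,3)->(5,2) | p1:escaped | p2:escaped
Step 4: p0:(5,2)->(5,1)->EXIT | p1:escaped | p2:escaped

ESCAPED ESCAPED ESCAPED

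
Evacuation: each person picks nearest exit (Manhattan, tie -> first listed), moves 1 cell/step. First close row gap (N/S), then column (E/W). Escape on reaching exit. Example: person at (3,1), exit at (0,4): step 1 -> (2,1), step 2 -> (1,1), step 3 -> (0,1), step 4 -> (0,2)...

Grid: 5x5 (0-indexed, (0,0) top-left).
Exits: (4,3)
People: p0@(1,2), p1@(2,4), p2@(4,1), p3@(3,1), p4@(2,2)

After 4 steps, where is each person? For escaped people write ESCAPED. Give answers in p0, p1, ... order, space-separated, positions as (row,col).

Step 1: p0:(1,2)->(2,2) | p1:(2,4)->(3,4) | p2:(4,1)->(4,2) | p3:(3,1)->(4,1) | p4:(2,2)->(3,2)
Step 2: p0:(2,2)->(3,2) | p1:(3,4)->(4,4) | p2:(4,2)->(4,3)->EXIT | p3:(4,1)->(4,2) | p4:(3,2)->(4,2)
Step 3: p0:(3,2)->(4,2) | p1:(4,4)->(4,3)->EXIT | p2:escaped | p3:(4,2)->(4,3)->EXIT | p4:(4,2)->(4,3)->EXIT
Step 4: p0:(4,2)->(4,3)->EXIT | p1:escaped | p2:escaped | p3:escaped | p4:escaped

ESCAPED ESCAPED ESCAPED ESCAPED ESCAPED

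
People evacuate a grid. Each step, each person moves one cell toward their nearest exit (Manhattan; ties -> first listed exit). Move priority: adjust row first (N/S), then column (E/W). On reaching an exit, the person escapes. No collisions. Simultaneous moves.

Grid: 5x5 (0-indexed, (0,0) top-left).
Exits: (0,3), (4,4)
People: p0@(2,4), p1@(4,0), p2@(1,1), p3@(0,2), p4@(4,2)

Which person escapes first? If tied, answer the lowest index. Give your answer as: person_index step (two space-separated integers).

Answer: 3 1

Derivation:
Step 1: p0:(2,4)->(3,4) | p1:(4,0)->(4,1) | p2:(1,1)->(0,1) | p3:(0,2)->(0,3)->EXIT | p4:(4,2)->(4,3)
Step 2: p0:(3,4)->(4,4)->EXIT | p1:(4,1)->(4,2) | p2:(0,1)->(0,2) | p3:escaped | p4:(4,3)->(4,4)->EXIT
Step 3: p0:escaped | p1:(4,2)->(4,3) | p2:(0,2)->(0,3)->EXIT | p3:escaped | p4:escaped
Step 4: p0:escaped | p1:(4,3)->(4,4)->EXIT | p2:escaped | p3:escaped | p4:escaped
Exit steps: [2, 4, 3, 1, 2]
First to escape: p3 at step 1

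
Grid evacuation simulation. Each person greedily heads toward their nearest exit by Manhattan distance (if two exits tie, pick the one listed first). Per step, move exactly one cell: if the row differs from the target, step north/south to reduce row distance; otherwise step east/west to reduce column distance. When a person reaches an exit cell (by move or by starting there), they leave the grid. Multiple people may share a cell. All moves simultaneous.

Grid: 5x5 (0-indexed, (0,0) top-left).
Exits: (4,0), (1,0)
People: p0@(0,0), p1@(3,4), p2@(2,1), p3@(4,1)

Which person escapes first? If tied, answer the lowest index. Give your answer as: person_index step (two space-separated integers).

Step 1: p0:(0,0)->(1,0)->EXIT | p1:(3,4)->(4,4) | p2:(2,1)->(1,1) | p3:(4,1)->(4,0)->EXIT
Step 2: p0:escaped | p1:(4,4)->(4,3) | p2:(1,1)->(1,0)->EXIT | p3:escaped
Step 3: p0:escaped | p1:(4,3)->(4,2) | p2:escaped | p3:escaped
Step 4: p0:escaped | p1:(4,2)->(4,1) | p2:escaped | p3:escaped
Step 5: p0:escaped | p1:(4,1)->(4,0)->EXIT | p2:escaped | p3:escaped
Exit steps: [1, 5, 2, 1]
First to escape: p0 at step 1

Answer: 0 1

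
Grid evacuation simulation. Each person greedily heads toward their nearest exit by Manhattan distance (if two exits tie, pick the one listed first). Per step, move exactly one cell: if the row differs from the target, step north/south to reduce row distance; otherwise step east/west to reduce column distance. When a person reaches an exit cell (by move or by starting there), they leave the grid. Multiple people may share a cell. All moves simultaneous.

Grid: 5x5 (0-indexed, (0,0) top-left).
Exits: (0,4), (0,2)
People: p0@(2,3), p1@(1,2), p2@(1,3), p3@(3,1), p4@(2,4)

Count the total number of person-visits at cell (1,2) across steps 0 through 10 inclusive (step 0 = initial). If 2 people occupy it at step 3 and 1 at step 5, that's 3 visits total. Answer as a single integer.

Answer: 1

Derivation:
Step 0: p0@(2,3) p1@(1,2) p2@(1,3) p3@(3,1) p4@(2,4) -> at (1,2): 1 [p1], cum=1
Step 1: p0@(1,3) p1@ESC p2@(0,3) p3@(2,1) p4@(1,4) -> at (1,2): 0 [-], cum=1
Step 2: p0@(0,3) p1@ESC p2@ESC p3@(1,1) p4@ESC -> at (1,2): 0 [-], cum=1
Step 3: p0@ESC p1@ESC p2@ESC p3@(0,1) p4@ESC -> at (1,2): 0 [-], cum=1
Step 4: p0@ESC p1@ESC p2@ESC p3@ESC p4@ESC -> at (1,2): 0 [-], cum=1
Total visits = 1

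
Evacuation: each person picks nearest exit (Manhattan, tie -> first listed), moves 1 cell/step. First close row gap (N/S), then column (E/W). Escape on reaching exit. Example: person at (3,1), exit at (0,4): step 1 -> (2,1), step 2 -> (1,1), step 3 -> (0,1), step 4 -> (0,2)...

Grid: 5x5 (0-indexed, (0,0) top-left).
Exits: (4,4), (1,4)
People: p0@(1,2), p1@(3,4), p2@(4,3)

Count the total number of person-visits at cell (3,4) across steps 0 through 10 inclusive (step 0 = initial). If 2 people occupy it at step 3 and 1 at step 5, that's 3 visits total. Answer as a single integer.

Step 0: p0@(1,2) p1@(3,4) p2@(4,3) -> at (3,4): 1 [p1], cum=1
Step 1: p0@(1,3) p1@ESC p2@ESC -> at (3,4): 0 [-], cum=1
Step 2: p0@ESC p1@ESC p2@ESC -> at (3,4): 0 [-], cum=1
Total visits = 1

Answer: 1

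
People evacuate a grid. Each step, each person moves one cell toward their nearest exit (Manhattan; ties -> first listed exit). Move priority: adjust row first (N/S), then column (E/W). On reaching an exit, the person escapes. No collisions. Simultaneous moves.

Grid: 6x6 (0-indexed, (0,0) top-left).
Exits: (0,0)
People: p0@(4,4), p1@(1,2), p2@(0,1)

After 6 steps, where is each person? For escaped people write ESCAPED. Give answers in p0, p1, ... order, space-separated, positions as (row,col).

Step 1: p0:(4,4)->(3,4) | p1:(1,2)->(0,2) | p2:(0,1)->(0,0)->EXIT
Step 2: p0:(3,4)->(2,4) | p1:(0,2)->(0,1) | p2:escaped
Step 3: p0:(2,4)->(1,4) | p1:(0,1)->(0,0)->EXIT | p2:escaped
Step 4: p0:(1,4)->(0,4) | p1:escaped | p2:escaped
Step 5: p0:(0,4)->(0,3) | p1:escaped | p2:escaped
Step 6: p0:(0,3)->(0,2) | p1:escaped | p2:escaped

(0,2) ESCAPED ESCAPED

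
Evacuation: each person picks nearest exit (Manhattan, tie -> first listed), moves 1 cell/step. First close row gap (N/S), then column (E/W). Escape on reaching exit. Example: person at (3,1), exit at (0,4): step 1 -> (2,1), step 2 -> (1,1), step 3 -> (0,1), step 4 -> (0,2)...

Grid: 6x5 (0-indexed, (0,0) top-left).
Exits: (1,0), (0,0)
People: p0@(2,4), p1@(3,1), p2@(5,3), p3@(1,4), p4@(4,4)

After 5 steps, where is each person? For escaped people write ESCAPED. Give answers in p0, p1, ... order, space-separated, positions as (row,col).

Step 1: p0:(2,4)->(1,4) | p1:(3,1)->(2,1) | p2:(5,3)->(4,3) | p3:(1,4)->(1,3) | p4:(4,4)->(3,4)
Step 2: p0:(1,4)->(1,3) | p1:(2,1)->(1,1) | p2:(4,3)->(3,3) | p3:(1,3)->(1,2) | p4:(3,4)->(2,4)
Step 3: p0:(1,3)->(1,2) | p1:(1,1)->(1,0)->EXIT | p2:(3,3)->(2,3) | p3:(1,2)->(1,1) | p4:(2,4)->(1,4)
Step 4: p0:(1,2)->(1,1) | p1:escaped | p2:(2,3)->(1,3) | p3:(1,1)->(1,0)->EXIT | p4:(1,4)->(1,3)
Step 5: p0:(1,1)->(1,0)->EXIT | p1:escaped | p2:(1,3)->(1,2) | p3:escaped | p4:(1,3)->(1,2)

ESCAPED ESCAPED (1,2) ESCAPED (1,2)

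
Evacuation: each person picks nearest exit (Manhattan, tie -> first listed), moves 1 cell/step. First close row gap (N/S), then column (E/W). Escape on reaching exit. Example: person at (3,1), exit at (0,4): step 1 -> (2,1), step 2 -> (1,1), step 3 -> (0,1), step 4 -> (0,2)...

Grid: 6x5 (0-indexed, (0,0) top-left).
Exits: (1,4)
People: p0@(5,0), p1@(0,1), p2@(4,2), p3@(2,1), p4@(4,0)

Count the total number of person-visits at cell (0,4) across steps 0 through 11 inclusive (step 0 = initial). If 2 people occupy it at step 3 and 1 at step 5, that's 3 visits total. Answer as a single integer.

Step 0: p0@(5,0) p1@(0,1) p2@(4,2) p3@(2,1) p4@(4,0) -> at (0,4): 0 [-], cum=0
Step 1: p0@(4,0) p1@(1,1) p2@(3,2) p3@(1,1) p4@(3,0) -> at (0,4): 0 [-], cum=0
Step 2: p0@(3,0) p1@(1,2) p2@(2,2) p3@(1,2) p4@(2,0) -> at (0,4): 0 [-], cum=0
Step 3: p0@(2,0) p1@(1,3) p2@(1,2) p3@(1,3) p4@(1,0) -> at (0,4): 0 [-], cum=0
Step 4: p0@(1,0) p1@ESC p2@(1,3) p3@ESC p4@(1,1) -> at (0,4): 0 [-], cum=0
Step 5: p0@(1,1) p1@ESC p2@ESC p3@ESC p4@(1,2) -> at (0,4): 0 [-], cum=0
Step 6: p0@(1,2) p1@ESC p2@ESC p3@ESC p4@(1,3) -> at (0,4): 0 [-], cum=0
Step 7: p0@(1,3) p1@ESC p2@ESC p3@ESC p4@ESC -> at (0,4): 0 [-], cum=0
Step 8: p0@ESC p1@ESC p2@ESC p3@ESC p4@ESC -> at (0,4): 0 [-], cum=0
Total visits = 0

Answer: 0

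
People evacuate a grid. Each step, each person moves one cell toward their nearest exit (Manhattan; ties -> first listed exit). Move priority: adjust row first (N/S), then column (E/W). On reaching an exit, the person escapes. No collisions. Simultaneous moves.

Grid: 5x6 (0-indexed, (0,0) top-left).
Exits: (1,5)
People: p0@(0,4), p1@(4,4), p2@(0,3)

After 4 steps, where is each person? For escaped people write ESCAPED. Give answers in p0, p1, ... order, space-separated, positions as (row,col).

Step 1: p0:(0,4)->(1,4) | p1:(4,4)->(3,4) | p2:(0,3)->(1,3)
Step 2: p0:(1,4)->(1,5)->EXIT | p1:(3,4)->(2,4) | p2:(1,3)->(1,4)
Step 3: p0:escaped | p1:(2,4)->(1,4) | p2:(1,4)->(1,5)->EXIT
Step 4: p0:escaped | p1:(1,4)->(1,5)->EXIT | p2:escaped

ESCAPED ESCAPED ESCAPED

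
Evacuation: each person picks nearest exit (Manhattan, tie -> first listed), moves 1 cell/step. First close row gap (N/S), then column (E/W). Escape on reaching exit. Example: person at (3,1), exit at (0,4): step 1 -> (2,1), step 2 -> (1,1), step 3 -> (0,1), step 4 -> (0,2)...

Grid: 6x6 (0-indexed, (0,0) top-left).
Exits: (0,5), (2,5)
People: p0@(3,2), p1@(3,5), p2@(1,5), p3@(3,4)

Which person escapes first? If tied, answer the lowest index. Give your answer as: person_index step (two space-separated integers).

Step 1: p0:(3,2)->(2,2) | p1:(3,5)->(2,5)->EXIT | p2:(1,5)->(0,5)->EXIT | p3:(3,4)->(2,4)
Step 2: p0:(2,2)->(2,3) | p1:escaped | p2:escaped | p3:(2,4)->(2,5)->EXIT
Step 3: p0:(2,3)->(2,4) | p1:escaped | p2:escaped | p3:escaped
Step 4: p0:(2,4)->(2,5)->EXIT | p1:escaped | p2:escaped | p3:escaped
Exit steps: [4, 1, 1, 2]
First to escape: p1 at step 1

Answer: 1 1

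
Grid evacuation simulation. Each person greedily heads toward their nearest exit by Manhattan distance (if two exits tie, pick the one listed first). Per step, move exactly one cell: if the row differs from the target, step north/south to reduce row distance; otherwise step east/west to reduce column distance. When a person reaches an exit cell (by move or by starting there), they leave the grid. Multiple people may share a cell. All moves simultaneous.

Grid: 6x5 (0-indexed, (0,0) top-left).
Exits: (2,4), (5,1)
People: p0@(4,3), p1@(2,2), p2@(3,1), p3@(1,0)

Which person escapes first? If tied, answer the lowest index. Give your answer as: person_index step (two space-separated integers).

Step 1: p0:(4,3)->(3,3) | p1:(2,2)->(2,3) | p2:(3,1)->(4,1) | p3:(1,0)->(2,0)
Step 2: p0:(3,3)->(2,3) | p1:(2,3)->(2,4)->EXIT | p2:(4,1)->(5,1)->EXIT | p3:(2,0)->(2,1)
Step 3: p0:(2,3)->(2,4)->EXIT | p1:escaped | p2:escaped | p3:(2,1)->(2,2)
Step 4: p0:escaped | p1:escaped | p2:escaped | p3:(2,2)->(2,3)
Step 5: p0:escaped | p1:escaped | p2:escaped | p3:(2,3)->(2,4)->EXIT
Exit steps: [3, 2, 2, 5]
First to escape: p1 at step 2

Answer: 1 2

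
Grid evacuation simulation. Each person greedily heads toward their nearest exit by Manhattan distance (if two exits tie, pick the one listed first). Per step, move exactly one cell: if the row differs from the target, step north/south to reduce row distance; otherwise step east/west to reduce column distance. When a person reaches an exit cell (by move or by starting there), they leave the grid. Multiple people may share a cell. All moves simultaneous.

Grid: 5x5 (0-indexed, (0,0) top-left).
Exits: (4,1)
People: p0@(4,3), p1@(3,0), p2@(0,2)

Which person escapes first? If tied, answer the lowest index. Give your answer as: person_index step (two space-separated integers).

Answer: 0 2

Derivation:
Step 1: p0:(4,3)->(4,2) | p1:(3,0)->(4,0) | p2:(0,2)->(1,2)
Step 2: p0:(4,2)->(4,1)->EXIT | p1:(4,0)->(4,1)->EXIT | p2:(1,2)->(2,2)
Step 3: p0:escaped | p1:escaped | p2:(2,2)->(3,2)
Step 4: p0:escaped | p1:escaped | p2:(3,2)->(4,2)
Step 5: p0:escaped | p1:escaped | p2:(4,2)->(4,1)->EXIT
Exit steps: [2, 2, 5]
First to escape: p0 at step 2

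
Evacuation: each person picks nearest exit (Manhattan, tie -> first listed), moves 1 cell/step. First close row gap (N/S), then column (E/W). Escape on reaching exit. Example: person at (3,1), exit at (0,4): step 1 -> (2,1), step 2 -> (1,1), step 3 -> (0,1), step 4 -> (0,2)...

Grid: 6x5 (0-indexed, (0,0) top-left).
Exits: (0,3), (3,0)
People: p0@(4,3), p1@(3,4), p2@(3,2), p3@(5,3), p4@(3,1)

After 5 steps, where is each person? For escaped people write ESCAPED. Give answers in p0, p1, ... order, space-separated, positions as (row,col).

Step 1: p0:(4,3)->(3,3) | p1:(3,4)->(2,4) | p2:(3,2)->(3,1) | p3:(5,3)->(4,3) | p4:(3,1)->(3,0)->EXIT
Step 2: p0:(3,3)->(2,3) | p1:(2,4)->(1,4) | p2:(3,1)->(3,0)->EXIT | p3:(4,3)->(3,3) | p4:escaped
Step 3: p0:(2,3)->(1,3) | p1:(1,4)->(0,4) | p2:escaped | p3:(3,3)->(2,3) | p4:escaped
Step 4: p0:(1,3)->(0,3)->EXIT | p1:(0,4)->(0,3)->EXIT | p2:escaped | p3:(2,3)->(1,3) | p4:escaped
Step 5: p0:escaped | p1:escaped | p2:escaped | p3:(1,3)->(0,3)->EXIT | p4:escaped

ESCAPED ESCAPED ESCAPED ESCAPED ESCAPED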